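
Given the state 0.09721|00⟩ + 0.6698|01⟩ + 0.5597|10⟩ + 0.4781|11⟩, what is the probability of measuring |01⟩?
0.4486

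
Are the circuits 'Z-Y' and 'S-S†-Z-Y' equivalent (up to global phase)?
Yes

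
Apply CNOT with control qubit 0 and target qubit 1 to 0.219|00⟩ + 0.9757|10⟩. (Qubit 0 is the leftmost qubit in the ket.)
0.219|00⟩ + 0.9757|11⟩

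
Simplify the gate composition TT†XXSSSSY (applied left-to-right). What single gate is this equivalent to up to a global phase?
Y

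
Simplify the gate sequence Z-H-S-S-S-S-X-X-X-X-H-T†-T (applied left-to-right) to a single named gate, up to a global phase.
Z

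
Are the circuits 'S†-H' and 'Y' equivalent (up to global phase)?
No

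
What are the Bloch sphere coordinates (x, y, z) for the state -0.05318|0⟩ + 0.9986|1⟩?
(-0.1062, 0, -0.9944)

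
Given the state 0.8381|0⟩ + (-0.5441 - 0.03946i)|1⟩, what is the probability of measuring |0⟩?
0.7024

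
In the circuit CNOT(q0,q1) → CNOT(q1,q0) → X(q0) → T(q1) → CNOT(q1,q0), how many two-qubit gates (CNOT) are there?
3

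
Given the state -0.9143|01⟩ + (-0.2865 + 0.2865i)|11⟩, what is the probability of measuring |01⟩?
0.8359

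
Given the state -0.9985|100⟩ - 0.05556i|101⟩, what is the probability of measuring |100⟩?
0.997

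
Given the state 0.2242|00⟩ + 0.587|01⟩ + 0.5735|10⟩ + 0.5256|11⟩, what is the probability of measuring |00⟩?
0.05027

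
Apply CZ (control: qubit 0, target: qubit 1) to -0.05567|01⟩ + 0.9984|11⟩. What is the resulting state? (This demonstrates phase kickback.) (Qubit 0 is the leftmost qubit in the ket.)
-0.05567|01⟩ - 0.9984|11⟩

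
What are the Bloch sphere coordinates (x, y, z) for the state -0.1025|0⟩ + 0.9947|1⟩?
(-0.2039, 0, -0.9789)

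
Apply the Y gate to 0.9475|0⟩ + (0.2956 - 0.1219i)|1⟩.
(-0.1219 - 0.2956i)|0⟩ + 0.9475i|1⟩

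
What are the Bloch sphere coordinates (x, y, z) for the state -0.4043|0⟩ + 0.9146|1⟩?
(-0.7395, 0, -0.673)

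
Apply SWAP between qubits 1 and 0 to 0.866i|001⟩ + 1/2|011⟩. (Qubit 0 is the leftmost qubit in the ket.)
0.866i|001⟩ + 1/2|101⟩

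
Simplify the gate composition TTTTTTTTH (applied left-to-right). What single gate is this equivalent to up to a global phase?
H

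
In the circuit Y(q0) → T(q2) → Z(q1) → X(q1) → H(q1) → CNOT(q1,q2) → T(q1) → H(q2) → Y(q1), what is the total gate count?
9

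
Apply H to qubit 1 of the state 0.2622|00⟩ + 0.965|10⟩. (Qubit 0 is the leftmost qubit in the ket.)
0.1854|00⟩ + 0.1854|01⟩ + 0.6824|10⟩ + 0.6824|11⟩

H on qubit 1 mixes each pair of kets that differ only in qubit 1: amplitudes (a, b) of (|…0…⟩, |…1…⟩) become ((a + b)/√2, (a − b)/√2). Kets absent from the input have amplitude 0.
(|00⟩, |01⟩): (a, b) = (0.2622, 0) → (0.1854, 0.1854)
(|10⟩, |11⟩): (a, b) = (0.965, 0) → (0.6824, 0.6824)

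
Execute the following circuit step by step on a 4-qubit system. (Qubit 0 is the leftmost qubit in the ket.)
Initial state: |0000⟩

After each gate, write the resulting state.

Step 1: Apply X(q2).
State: |0010⟩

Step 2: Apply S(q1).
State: |0010⟩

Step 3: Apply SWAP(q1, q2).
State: |0100⟩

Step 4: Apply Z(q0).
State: |0100⟩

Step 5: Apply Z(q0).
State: |0100⟩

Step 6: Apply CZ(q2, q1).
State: |0100⟩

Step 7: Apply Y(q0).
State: i|1100⟩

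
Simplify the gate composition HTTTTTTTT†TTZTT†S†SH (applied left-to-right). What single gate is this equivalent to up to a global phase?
X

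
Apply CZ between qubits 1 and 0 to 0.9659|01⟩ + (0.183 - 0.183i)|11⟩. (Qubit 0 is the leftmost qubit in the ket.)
0.9659|01⟩ + (-0.183 + 0.183i)|11⟩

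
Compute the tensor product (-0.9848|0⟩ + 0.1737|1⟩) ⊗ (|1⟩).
-0.9848|01⟩ + 0.1737|11⟩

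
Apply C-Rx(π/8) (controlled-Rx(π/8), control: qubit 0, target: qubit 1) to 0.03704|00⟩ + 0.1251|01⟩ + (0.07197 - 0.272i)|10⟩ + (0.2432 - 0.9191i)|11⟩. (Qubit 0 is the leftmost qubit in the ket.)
0.03704|00⟩ + 0.1251|01⟩ + (-0.1087 - 0.3142i)|10⟩ + (0.1855 - 0.9155i)|11⟩

C-Rx(π/8) leaves the control-|0⟩ kets |00⟩, |01⟩ unchanged and applies Rx(π/8) to qubit 1 on the control-|1⟩ pair (|10⟩, |11⟩).
Rx(π/8) = [[cos(θ/2), −i·sin(θ/2)], [−i·sin(θ/2), cos(θ/2)]]; θ = π/8, cos(θ/2) ≈ 0.980785, sin(θ/2) ≈ 0.19509.
With a = amp(|10⟩) = (0.07197 - 0.272i) and b = amp(|11⟩) = (0.2432 - 0.9191i):
new amp(|10⟩) = (0.980785)·a + (-0.19509i)·b = (-0.1087 - 0.3142i)
new amp(|11⟩) = (-0.19509i)·a + (0.980785)·b = (0.1855 - 0.9155i)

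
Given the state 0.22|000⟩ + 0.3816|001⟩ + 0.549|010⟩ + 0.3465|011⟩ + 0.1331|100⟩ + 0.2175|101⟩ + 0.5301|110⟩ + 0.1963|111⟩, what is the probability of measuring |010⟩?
0.3014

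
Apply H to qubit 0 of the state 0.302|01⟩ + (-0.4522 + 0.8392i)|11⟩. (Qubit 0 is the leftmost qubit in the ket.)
(-0.1062 + 0.5934i)|01⟩ + (0.5333 - 0.5934i)|11⟩

H on qubit 0 mixes each pair of kets that differ only in qubit 0: amplitudes (a, b) of (|…0…⟩, |…1…⟩) become ((a + b)/√2, (a − b)/√2). Kets absent from the input have amplitude 0.
(|01⟩, |11⟩): (a, b) = (0.302, (-0.4522 + 0.8392i)) → ((-0.1062 + 0.5934i), (0.5333 - 0.5934i))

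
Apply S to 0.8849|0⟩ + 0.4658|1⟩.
0.8849|0⟩ + 0.4658i|1⟩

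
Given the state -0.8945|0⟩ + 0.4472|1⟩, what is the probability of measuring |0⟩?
0.8001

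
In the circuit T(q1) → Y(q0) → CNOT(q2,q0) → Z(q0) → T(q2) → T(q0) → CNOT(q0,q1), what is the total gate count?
7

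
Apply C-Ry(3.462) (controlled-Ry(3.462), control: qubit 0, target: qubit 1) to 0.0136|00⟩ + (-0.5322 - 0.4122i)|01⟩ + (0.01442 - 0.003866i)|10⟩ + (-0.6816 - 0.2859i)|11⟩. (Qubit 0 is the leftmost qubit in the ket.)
0.0136|00⟩ + (-0.5322 - 0.4122i)|01⟩ + (0.6706 + 0.2829i)|10⟩ + (0.123 + 0.04179i)|11⟩

C-Ry(3.462) leaves the control-|0⟩ kets |00⟩, |01⟩ unchanged and applies Ry(3.462) to qubit 1 on the control-|1⟩ pair (|10⟩, |11⟩).
Ry(3.462) = [[cos(θ/2), −sin(θ/2)], [sin(θ/2), cos(θ/2)]]; θ = 3.462, cos(θ/2) ≈ -0.159519, sin(θ/2) ≈ 0.987195.
With a = amp(|10⟩) = (0.01442 - 0.003866i) and b = amp(|11⟩) = (-0.6816 - 0.2859i):
new amp(|10⟩) = (-0.159519)·a + (-0.987195)·b = (0.6706 + 0.2829i)
new amp(|11⟩) = (0.987195)·a + (-0.159519)·b = (0.123 + 0.04179i)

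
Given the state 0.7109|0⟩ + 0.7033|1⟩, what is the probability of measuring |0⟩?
0.5054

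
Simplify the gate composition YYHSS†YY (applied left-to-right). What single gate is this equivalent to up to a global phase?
H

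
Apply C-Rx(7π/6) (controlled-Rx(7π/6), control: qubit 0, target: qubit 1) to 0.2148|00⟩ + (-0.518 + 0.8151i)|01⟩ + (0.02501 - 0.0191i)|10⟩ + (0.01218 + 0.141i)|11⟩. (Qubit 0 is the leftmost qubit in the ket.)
0.2148|00⟩ + (-0.518 + 0.8151i)|01⟩ + (0.1297 - 0.006822i)|10⟩ + (-0.0216 - 0.06065i)|11⟩

C-Rx(7π/6) leaves the control-|0⟩ kets |00⟩, |01⟩ unchanged and applies Rx(7π/6) to qubit 1 on the control-|1⟩ pair (|10⟩, |11⟩).
Rx(7π/6) = [[cos(θ/2), −i·sin(θ/2)], [−i·sin(θ/2), cos(θ/2)]]; θ = 7π/6, cos(θ/2) ≈ -0.258819, sin(θ/2) ≈ 0.965926.
With a = amp(|10⟩) = (0.02501 - 0.0191i) and b = amp(|11⟩) = (0.01218 + 0.141i):
new amp(|10⟩) = (-0.258819)·a + (-0.965926i)·b = (0.1297 - 0.006822i)
new amp(|11⟩) = (-0.965926i)·a + (-0.258819)·b = (-0.0216 - 0.06065i)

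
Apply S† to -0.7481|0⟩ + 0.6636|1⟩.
-0.7481|0⟩ - 0.6636i|1⟩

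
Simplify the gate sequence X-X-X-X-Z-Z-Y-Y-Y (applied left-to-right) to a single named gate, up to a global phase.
Y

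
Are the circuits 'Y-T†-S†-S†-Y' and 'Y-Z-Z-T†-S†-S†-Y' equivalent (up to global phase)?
Yes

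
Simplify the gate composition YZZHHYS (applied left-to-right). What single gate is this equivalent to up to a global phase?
S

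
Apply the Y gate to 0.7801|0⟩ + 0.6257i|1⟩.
0.6257|0⟩ + 0.7801i|1⟩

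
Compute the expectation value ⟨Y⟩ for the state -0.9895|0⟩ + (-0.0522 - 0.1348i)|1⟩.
0.2668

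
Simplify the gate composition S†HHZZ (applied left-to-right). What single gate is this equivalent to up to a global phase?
S†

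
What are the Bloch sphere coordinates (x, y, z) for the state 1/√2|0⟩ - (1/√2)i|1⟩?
(0, -1, 0)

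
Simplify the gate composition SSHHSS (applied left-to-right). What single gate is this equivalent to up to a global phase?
I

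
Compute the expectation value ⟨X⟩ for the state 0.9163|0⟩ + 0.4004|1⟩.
0.7338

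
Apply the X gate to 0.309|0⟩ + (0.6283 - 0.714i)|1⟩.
(0.6283 - 0.714i)|0⟩ + 0.309|1⟩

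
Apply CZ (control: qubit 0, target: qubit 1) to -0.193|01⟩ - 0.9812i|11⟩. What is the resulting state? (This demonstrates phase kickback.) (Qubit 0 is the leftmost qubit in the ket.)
-0.193|01⟩ + 0.9812i|11⟩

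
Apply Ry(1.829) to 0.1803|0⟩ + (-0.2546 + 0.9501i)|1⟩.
(0.3117 - 0.7527i)|0⟩ + (-0.01251 + 0.5797i)|1⟩

Ry(1.829) = [[cos(θ/2), −sin(θ/2)], [sin(θ/2), cos(θ/2)]]; θ = 1.829, cos(θ/2) ≈ 0.610187, sin(θ/2) ≈ 0.792258.
With a = amp(|0⟩) = 0.1803 and b = amp(|1⟩) = (-0.2546 + 0.9501i):
new amp(|0⟩) = (0.610187)·a + (-0.792258)·b = (0.3117 - 0.7527i)
new amp(|1⟩) = (0.792258)·a + (0.610187)·b = (-0.01251 + 0.5797i)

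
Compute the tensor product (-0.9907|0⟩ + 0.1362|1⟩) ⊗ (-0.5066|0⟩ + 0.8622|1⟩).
0.5019|00⟩ - 0.8542|01⟩ - 0.069|10⟩ + 0.1174|11⟩

amp(|b₁b₂…⟩) = product of the factor amplitudes for bits b₁, b₂, …; only kets whose every factor amplitude is nonzero survive.
|00⟩: (-0.9907)(-0.5066) = 0.5019
|01⟩: (-0.9907)(0.8622) = -0.8542
|10⟩: (0.1362)(-0.5066) = -0.069
|11⟩: (0.1362)(0.8622) = 0.1174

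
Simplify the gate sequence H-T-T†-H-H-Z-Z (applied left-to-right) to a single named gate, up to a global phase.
H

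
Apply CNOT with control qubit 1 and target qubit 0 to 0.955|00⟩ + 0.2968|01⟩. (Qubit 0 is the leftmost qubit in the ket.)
0.955|00⟩ + 0.2968|11⟩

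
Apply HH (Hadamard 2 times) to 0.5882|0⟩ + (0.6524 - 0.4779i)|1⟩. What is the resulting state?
0.5882|0⟩ + (0.6524 - 0.4779i)|1⟩

H² = I, so an even number of Hadamards cancels: H^2 = I and the state is unchanged.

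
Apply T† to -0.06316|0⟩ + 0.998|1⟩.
-0.06316|0⟩ + (0.7057 - 0.7057i)|1⟩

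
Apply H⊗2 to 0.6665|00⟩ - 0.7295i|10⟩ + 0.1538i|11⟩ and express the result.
(0.3333 - 0.2879i)|00⟩ + (0.3333 - 0.4417i)|01⟩ + (0.3333 + 0.2879i)|10⟩ + (0.3333 + 0.4417i)|11⟩

H⊗2 gives amp(|y⟩) = (1/2) Σ_x (−1)^(x·y) amp(|x⟩), where x·y is the number of positions in which both x and y have a 1.
|00⟩: (0.6665 - 0.7295i + 0.1538i)/2 = (0.3333 - 0.2879i)
|01⟩: (0.6665 - 0.7295i - 0.1538i)/2 = (0.3333 - 0.4417i)
|10⟩: (0.6665 + 0.7295i - 0.1538i)/2 = (0.3333 + 0.2879i)
|11⟩: (0.6665 + 0.7295i + 0.1538i)/2 = (0.3333 + 0.4417i)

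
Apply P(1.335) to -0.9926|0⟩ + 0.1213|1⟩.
-0.9926|0⟩ + (0.02834 + 0.1179i)|1⟩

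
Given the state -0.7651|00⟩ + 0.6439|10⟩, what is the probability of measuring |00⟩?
0.5854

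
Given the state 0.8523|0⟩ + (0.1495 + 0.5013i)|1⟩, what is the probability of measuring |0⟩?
0.7264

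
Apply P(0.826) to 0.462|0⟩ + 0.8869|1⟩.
0.462|0⟩ + (0.6012 + 0.6521i)|1⟩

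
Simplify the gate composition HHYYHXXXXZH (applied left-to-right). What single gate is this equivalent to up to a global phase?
X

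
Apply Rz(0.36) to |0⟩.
(0.9838 - 0.179i)|0⟩

Rz(0.36) = [[e^(−iθ/2), 0], [0, e^(iθ/2)]] with e^(±iθ/2) = cos(θ/2) ± i·sin(θ/2); θ = 0.36, cos(θ/2) ≈ 0.983844, sin(θ/2) ≈ 0.17903.
With a = amp(|0⟩) = 1 and b = amp(|1⟩) = 0:
new amp(|0⟩) = (0.983844 - 0.17903i)·a = (0.9838 - 0.179i)
new amp(|1⟩) = (0.983844 + 0.17903i)·b = 0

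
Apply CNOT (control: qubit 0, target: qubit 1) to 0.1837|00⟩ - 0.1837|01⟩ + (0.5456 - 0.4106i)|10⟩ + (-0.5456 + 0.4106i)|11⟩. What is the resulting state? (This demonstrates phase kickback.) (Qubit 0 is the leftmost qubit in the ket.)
0.1837|00⟩ - 0.1837|01⟩ + (-0.5456 + 0.4106i)|10⟩ + (0.5456 - 0.4106i)|11⟩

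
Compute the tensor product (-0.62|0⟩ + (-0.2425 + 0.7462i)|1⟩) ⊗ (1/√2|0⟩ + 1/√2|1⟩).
-0.4384|00⟩ - 0.4384|01⟩ + (-0.1715 + 0.5276i)|10⟩ + (-0.1715 + 0.5276i)|11⟩

amp(|b₁b₂…⟩) = product of the factor amplitudes for bits b₁, b₂, …; only kets whose every factor amplitude is nonzero survive.
|00⟩: (-0.62)(1/√2) = -0.4384
|01⟩: (-0.62)(1/√2) = -0.4384
|10⟩: (-0.2425 + 0.7462i)(1/√2) = (-0.1715 + 0.5276i)
|11⟩: (-0.2425 + 0.7462i)(1/√2) = (-0.1715 + 0.5276i)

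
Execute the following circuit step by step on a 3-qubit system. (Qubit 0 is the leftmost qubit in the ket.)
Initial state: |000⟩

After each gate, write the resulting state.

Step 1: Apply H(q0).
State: 1/√2|000⟩ + 1/√2|100⟩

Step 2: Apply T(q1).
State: 1/√2|000⟩ + 1/√2|100⟩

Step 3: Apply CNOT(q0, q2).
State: 1/√2|000⟩ + 1/√2|101⟩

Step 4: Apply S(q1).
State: 1/√2|000⟩ + 1/√2|101⟩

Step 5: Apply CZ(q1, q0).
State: 1/√2|000⟩ + 1/√2|101⟩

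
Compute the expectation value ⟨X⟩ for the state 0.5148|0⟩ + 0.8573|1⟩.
0.8827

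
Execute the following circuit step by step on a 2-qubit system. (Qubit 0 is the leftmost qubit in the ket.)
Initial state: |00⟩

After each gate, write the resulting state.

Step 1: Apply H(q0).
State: 1/√2|00⟩ + 1/√2|10⟩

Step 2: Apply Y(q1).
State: (1/√2)i|01⟩ + (1/√2)i|11⟩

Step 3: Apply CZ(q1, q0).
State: (1/√2)i|01⟩ - (1/√2)i|11⟩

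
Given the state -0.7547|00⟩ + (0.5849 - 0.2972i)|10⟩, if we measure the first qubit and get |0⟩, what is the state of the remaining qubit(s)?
-|0⟩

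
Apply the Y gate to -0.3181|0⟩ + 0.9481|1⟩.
-0.9481i|0⟩ - 0.3181i|1⟩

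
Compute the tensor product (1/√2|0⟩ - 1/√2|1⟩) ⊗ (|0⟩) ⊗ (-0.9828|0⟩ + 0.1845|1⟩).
-0.6949|000⟩ + 0.1305|001⟩ + 0.6949|100⟩ - 0.1305|101⟩

amp(|b₁b₂…⟩) = product of the factor amplitudes for bits b₁, b₂, …; only kets whose every factor amplitude is nonzero survive.
|000⟩: (1/√2)(1)(-0.9828) = -0.6949
|001⟩: (1/√2)(1)(0.1845) = 0.1305
|100⟩: (-1/√2)(1)(-0.9828) = 0.6949
|101⟩: (-1/√2)(1)(0.1845) = -0.1305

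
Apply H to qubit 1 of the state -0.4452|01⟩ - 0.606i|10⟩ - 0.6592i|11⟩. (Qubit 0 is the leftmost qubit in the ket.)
-0.3148|00⟩ + 0.3148|01⟩ - 0.8946i|10⟩ + 0.03762i|11⟩

H on qubit 1 mixes each pair of kets that differ only in qubit 1: amplitudes (a, b) of (|…0…⟩, |…1…⟩) become ((a + b)/√2, (a − b)/√2). Kets absent from the input have amplitude 0.
(|00⟩, |01⟩): (a, b) = (0, -0.4452) → (-0.3148, 0.3148)
(|10⟩, |11⟩): (a, b) = (-0.606i, -0.6592i) → (-0.8946i, 0.03762i)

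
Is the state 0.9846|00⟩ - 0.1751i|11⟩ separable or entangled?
Entangled

Writing the state as a|00⟩ + b|01⟩ + c|10⟩ + d|11⟩, it is a product state iff ad − bc = 0.
Here (a, b, c, d) = (0.9846, 0, 0, -0.1751i): ad − bc = (0.9846)(-0.1751i) − (0)(0) = -0.1724i ≠ 0, so the state is entangled.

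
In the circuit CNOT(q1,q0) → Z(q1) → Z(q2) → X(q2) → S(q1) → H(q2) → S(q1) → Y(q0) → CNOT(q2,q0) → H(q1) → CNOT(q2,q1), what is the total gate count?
11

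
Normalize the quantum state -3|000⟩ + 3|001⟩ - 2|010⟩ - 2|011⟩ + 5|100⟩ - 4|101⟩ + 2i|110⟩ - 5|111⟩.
-0.3062|000⟩ + 0.3062|001⟩ - 0.2041|010⟩ - 0.2041|011⟩ + 0.5103|100⟩ - 1/√6|101⟩ + 0.2041i|110⟩ - 0.5103|111⟩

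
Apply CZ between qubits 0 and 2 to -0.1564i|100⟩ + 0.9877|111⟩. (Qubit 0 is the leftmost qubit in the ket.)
-0.1564i|100⟩ - 0.9877|111⟩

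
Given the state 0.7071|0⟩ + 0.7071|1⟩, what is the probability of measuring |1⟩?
0.5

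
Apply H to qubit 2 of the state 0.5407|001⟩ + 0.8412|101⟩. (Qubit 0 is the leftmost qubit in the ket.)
0.3823|000⟩ - 0.3823|001⟩ + 0.5948|100⟩ - 0.5948|101⟩

H on qubit 2 mixes each pair of kets that differ only in qubit 2: amplitudes (a, b) of (|…0…⟩, |…1…⟩) become ((a + b)/√2, (a − b)/√2). Kets absent from the input have amplitude 0.
(|000⟩, |001⟩): (a, b) = (0, 0.5407) → (0.3823, -0.3823)
(|100⟩, |101⟩): (a, b) = (0, 0.8412) → (0.5948, -0.5948)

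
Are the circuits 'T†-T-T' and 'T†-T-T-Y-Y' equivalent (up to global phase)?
Yes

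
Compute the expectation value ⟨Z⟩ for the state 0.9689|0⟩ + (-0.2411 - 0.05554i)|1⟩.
0.8776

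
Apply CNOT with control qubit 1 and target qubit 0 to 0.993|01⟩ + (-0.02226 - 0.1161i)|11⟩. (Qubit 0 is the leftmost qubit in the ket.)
(-0.02226 - 0.1161i)|01⟩ + 0.993|11⟩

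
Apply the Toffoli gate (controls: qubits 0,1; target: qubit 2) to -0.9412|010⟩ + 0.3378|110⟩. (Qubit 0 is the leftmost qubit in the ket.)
-0.9412|010⟩ + 0.3378|111⟩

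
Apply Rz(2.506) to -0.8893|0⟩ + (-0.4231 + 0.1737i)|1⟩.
(-0.2779 + 0.8448i)|0⟩ + (-0.2972 - 0.3476i)|1⟩

Rz(2.506) = [[e^(−iθ/2), 0], [0, e^(iθ/2)]] with e^(±iθ/2) = cos(θ/2) ± i·sin(θ/2); θ = 2.506, cos(θ/2) ≈ 0.312474, sin(θ/2) ≈ 0.949926.
With a = amp(|0⟩) = -0.8893 and b = amp(|1⟩) = (-0.4231 + 0.1737i):
new amp(|0⟩) = (0.312474 - 0.949926i)·a = (-0.2779 + 0.8448i)
new amp(|1⟩) = (0.312474 + 0.949926i)·b = (-0.2972 - 0.3476i)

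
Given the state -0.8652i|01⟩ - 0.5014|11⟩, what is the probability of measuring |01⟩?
0.7486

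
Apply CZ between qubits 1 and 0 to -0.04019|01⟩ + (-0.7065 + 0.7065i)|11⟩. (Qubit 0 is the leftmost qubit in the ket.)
-0.04019|01⟩ + (0.7065 - 0.7065i)|11⟩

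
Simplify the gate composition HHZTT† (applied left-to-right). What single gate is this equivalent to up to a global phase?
Z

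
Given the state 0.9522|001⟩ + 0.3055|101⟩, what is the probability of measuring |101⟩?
0.09333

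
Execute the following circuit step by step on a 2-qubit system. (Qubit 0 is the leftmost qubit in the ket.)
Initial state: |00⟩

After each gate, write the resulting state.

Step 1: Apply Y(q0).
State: i|10⟩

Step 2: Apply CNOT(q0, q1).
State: i|11⟩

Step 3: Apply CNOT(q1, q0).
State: i|01⟩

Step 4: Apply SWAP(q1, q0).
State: i|10⟩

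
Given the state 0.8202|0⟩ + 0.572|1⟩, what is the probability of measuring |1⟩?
0.3272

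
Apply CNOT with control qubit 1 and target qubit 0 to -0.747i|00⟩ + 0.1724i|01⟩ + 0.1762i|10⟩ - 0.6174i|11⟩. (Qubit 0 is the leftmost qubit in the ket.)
-0.747i|00⟩ - 0.6174i|01⟩ + 0.1762i|10⟩ + 0.1724i|11⟩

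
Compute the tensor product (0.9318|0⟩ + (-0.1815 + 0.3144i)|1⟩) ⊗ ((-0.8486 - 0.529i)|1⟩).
(-0.7907 - 0.4929i)|01⟩ + (0.3203 - 0.1708i)|11⟩

amp(|b₁b₂…⟩) = product of the factor amplitudes for bits b₁, b₂, …; only kets whose every factor amplitude is nonzero survive.
|01⟩: (0.9318)(-0.8486 - 0.529i) = (-0.7907 - 0.4929i)
|11⟩: (-0.1815 + 0.3144i)(-0.8486 - 0.529i) = (0.3203 - 0.1708i)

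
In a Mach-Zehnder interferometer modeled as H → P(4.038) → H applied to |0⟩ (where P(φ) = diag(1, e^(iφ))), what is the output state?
(0.1878 - 0.3905i)|0⟩ + (0.8122 + 0.3905i)|1⟩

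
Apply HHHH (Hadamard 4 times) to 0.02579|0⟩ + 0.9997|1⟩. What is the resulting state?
0.02579|0⟩ + 0.9997|1⟩

H² = I, so an even number of Hadamards cancels: H^4 = I and the state is unchanged.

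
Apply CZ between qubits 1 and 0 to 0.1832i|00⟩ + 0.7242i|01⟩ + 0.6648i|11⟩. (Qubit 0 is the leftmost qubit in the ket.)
0.1832i|00⟩ + 0.7242i|01⟩ - 0.6648i|11⟩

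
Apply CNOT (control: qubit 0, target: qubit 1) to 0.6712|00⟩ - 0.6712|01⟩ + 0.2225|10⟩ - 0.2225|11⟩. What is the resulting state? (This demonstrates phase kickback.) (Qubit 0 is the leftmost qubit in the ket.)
0.6712|00⟩ - 0.6712|01⟩ - 0.2225|10⟩ + 0.2225|11⟩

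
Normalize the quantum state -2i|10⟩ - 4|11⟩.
-(1/√5)i|10⟩ - 0.8944|11⟩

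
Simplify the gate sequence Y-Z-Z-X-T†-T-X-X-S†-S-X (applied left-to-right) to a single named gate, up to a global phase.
Y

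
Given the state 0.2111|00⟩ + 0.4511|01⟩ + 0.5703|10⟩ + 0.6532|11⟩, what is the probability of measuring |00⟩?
0.04456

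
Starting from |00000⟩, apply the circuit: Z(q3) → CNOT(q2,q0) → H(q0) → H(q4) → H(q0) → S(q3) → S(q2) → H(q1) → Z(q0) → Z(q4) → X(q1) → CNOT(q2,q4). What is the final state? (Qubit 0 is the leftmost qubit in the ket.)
1/2|00000⟩ - 1/2|00001⟩ + 1/2|01000⟩ - 1/2|01001⟩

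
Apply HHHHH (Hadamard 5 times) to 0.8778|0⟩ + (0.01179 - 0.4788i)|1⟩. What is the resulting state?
(0.629 - 0.3386i)|0⟩ + (0.6124 + 0.3386i)|1⟩

H² = I, so H^5 = H: a single Hadamard. With (a, b) = (0.8778, (0.01179 - 0.4788i)), H gives ((a + b)/√2, (a − b)/√2) = ((0.629 - 0.3386i), (0.6124 + 0.3386i)).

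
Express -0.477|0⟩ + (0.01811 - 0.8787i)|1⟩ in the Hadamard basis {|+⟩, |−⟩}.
(-0.3245 - 0.6213i)|+⟩ + (-0.3501 + 0.6213i)|−⟩

With |ψ⟩ = α|0⟩ + β|1⟩, the Hadamard-basis coefficients are ⟨+|ψ⟩ = (α + β)/√2 and ⟨−|ψ⟩ = (α − β)/√2.
Here α = -0.477, β = (0.01811 - 0.8787i): (α + β)/√2 = (-0.3245 - 0.6213i), (α − β)/√2 = (-0.3501 + 0.6213i).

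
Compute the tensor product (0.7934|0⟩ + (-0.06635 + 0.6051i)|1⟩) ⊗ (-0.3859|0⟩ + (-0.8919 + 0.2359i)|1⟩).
-0.3062|00⟩ + (-0.7076 + 0.1872i)|01⟩ + (0.0256 - 0.2335i)|10⟩ + (-0.08357 - 0.5553i)|11⟩

amp(|b₁b₂…⟩) = product of the factor amplitudes for bits b₁, b₂, …; only kets whose every factor amplitude is nonzero survive.
|00⟩: (0.7934)(-0.3859) = -0.3062
|01⟩: (0.7934)(-0.8919 + 0.2359i) = (-0.7076 + 0.1872i)
|10⟩: (-0.06635 + 0.6051i)(-0.3859) = (0.0256 - 0.2335i)
|11⟩: (-0.06635 + 0.6051i)(-0.8919 + 0.2359i) = (-0.08357 - 0.5553i)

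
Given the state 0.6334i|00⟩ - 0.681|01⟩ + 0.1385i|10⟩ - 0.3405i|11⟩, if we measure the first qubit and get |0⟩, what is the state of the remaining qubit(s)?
0.6811i|0⟩ - 0.7322|1⟩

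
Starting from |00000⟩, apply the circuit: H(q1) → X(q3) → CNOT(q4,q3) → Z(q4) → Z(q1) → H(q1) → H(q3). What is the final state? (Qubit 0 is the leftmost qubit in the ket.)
1/√2|01000⟩ - 1/√2|01010⟩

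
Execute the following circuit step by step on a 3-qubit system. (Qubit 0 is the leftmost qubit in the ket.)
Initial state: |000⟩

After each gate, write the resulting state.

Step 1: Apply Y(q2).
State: i|001⟩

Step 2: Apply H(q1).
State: (1/√2)i|001⟩ + (1/√2)i|011⟩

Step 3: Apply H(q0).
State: (1/2)i|001⟩ + (1/2)i|011⟩ + (1/2)i|101⟩ + (1/2)i|111⟩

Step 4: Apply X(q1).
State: (1/2)i|001⟩ + (1/2)i|011⟩ + (1/2)i|101⟩ + (1/2)i|111⟩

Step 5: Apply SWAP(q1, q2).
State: (1/2)i|010⟩ + (1/2)i|011⟩ + (1/2)i|110⟩ + (1/2)i|111⟩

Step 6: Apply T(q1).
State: (-1/√8 + (1/√8)i)|010⟩ + (-1/√8 + (1/√8)i)|011⟩ + (-1/√8 + (1/√8)i)|110⟩ + (-1/√8 + (1/√8)i)|111⟩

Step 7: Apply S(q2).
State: (-1/√8 + (1/√8)i)|010⟩ + (-1/√8 - (1/√8)i)|011⟩ + (-1/√8 + (1/√8)i)|110⟩ + (-1/√8 - (1/√8)i)|111⟩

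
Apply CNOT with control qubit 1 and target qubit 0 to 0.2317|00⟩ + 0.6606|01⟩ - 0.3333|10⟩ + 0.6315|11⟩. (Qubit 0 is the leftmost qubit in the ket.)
0.2317|00⟩ + 0.6315|01⟩ - 0.3333|10⟩ + 0.6606|11⟩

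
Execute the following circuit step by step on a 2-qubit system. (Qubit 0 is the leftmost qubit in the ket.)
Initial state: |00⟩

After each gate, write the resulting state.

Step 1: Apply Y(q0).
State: i|10⟩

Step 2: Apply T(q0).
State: (-1/√2 + (1/√2)i)|10⟩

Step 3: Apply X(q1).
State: (-1/√2 + (1/√2)i)|11⟩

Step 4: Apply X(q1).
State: (-1/√2 + (1/√2)i)|10⟩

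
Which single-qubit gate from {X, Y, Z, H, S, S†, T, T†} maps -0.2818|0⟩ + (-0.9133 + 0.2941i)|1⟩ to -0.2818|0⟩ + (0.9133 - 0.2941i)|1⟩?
Z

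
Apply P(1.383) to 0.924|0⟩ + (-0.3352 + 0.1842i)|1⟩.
0.924|0⟩ + (-0.2435 - 0.2949i)|1⟩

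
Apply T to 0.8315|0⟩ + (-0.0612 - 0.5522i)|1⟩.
0.8315|0⟩ + (0.3472 - 0.4337i)|1⟩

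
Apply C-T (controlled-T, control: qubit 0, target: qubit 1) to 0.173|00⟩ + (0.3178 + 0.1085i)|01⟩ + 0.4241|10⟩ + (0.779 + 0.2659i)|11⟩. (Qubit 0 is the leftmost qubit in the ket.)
0.173|00⟩ + (0.3178 + 0.1085i)|01⟩ + 0.4241|10⟩ + (0.3628 + 0.7389i)|11⟩

C-T leaves the control-|0⟩ kets |00⟩, |01⟩ unchanged and applies T to qubit 1 on the control-|1⟩ pair (|10⟩, |11⟩).
T = [[1, 0], [0, (1/√2 + (1/√2)i)]].
With a = amp(|10⟩) = 0.4241 and b = amp(|11⟩) = (0.779 + 0.2659i):
new amp(|10⟩) = (1)·a = 0.4241
new amp(|11⟩) = (1/√2 + (1/√2)i)·b = (0.3628 + 0.7389i)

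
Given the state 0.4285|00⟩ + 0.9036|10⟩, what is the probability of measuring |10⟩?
0.8165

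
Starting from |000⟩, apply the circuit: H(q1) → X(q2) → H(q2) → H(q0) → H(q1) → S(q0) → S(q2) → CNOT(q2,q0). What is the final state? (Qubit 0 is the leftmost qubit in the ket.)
1/2|000⟩ + 1/2|001⟩ + (1/2)i|100⟩ - (1/2)i|101⟩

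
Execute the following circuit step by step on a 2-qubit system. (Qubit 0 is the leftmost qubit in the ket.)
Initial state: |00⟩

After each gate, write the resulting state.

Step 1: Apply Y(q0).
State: i|10⟩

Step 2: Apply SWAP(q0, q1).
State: i|01⟩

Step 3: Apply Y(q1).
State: |00⟩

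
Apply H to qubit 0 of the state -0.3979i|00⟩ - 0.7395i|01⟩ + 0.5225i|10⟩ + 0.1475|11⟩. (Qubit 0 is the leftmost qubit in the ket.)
0.08811i|00⟩ + (0.1043 - 0.5229i)|01⟩ - 0.6508i|10⟩ + (-0.1043 - 0.5229i)|11⟩

H on qubit 0 mixes each pair of kets that differ only in qubit 0: amplitudes (a, b) of (|…0…⟩, |…1…⟩) become ((a + b)/√2, (a − b)/√2). Kets absent from the input have amplitude 0.
(|00⟩, |10⟩): (a, b) = (-0.3979i, 0.5225i) → (0.08811i, -0.6508i)
(|01⟩, |11⟩): (a, b) = (-0.7395i, 0.1475) → ((0.1043 - 0.5229i), (-0.1043 - 0.5229i))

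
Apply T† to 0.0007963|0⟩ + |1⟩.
0.0007963|0⟩ + (1/√2 - (1/√2)i)|1⟩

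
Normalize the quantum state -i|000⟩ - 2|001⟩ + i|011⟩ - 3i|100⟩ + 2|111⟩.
-0.2294i|000⟩ - 0.4588|001⟩ + 0.2294i|011⟩ - 0.6882i|100⟩ + 0.4588|111⟩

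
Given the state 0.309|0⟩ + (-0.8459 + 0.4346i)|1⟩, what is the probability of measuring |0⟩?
0.09548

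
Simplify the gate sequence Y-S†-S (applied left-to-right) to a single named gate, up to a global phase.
Y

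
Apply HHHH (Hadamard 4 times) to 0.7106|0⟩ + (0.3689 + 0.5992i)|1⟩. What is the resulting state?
0.7106|0⟩ + (0.3689 + 0.5992i)|1⟩

H² = I, so an even number of Hadamards cancels: H^4 = I and the state is unchanged.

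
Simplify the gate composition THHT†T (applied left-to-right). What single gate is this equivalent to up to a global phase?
T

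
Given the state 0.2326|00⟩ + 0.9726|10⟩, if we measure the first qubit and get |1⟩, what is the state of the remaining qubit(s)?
|0⟩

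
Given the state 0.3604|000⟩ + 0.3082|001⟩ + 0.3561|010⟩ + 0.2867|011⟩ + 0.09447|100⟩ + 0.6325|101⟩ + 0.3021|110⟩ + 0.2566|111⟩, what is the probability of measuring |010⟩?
0.1268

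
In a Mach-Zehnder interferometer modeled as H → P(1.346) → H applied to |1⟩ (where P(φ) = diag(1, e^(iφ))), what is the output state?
(0.3885 - 0.4874i)|0⟩ + (0.6115 + 0.4874i)|1⟩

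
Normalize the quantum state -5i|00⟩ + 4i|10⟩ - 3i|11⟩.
-(1/√2)i|00⟩ + 0.5657i|10⟩ - 0.4243i|11⟩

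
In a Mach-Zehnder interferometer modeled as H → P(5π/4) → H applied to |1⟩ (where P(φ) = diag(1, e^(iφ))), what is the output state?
(0.8536 + (1/√8)i)|0⟩ + (0.1464 - (1/√8)i)|1⟩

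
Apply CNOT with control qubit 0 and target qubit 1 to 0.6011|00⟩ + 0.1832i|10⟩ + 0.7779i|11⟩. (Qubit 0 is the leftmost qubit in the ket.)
0.6011|00⟩ + 0.7779i|10⟩ + 0.1832i|11⟩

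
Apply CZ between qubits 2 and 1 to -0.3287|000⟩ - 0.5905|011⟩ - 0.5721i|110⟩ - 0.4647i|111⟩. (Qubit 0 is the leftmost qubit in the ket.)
-0.3287|000⟩ + 0.5905|011⟩ - 0.5721i|110⟩ + 0.4647i|111⟩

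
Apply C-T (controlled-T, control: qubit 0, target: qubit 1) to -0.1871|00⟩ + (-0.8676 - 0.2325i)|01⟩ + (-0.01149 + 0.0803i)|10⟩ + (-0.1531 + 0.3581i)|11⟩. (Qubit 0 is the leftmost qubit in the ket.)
-0.1871|00⟩ + (-0.8676 - 0.2325i)|01⟩ + (-0.01149 + 0.0803i)|10⟩ + (-0.3615 + 0.145i)|11⟩

C-T leaves the control-|0⟩ kets |00⟩, |01⟩ unchanged and applies T to qubit 1 on the control-|1⟩ pair (|10⟩, |11⟩).
T = [[1, 0], [0, (1/√2 + (1/√2)i)]].
With a = amp(|10⟩) = (-0.01149 + 0.0803i) and b = amp(|11⟩) = (-0.1531 + 0.3581i):
new amp(|10⟩) = (1)·a = (-0.01149 + 0.0803i)
new amp(|11⟩) = (1/√2 + (1/√2)i)·b = (-0.3615 + 0.145i)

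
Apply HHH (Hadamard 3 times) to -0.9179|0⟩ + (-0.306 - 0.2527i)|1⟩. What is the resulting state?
(-0.8654 - 0.1787i)|0⟩ + (-0.4327 + 0.1787i)|1⟩

H² = I, so H^3 = H: a single Hadamard. With (a, b) = (-0.9179, (-0.306 - 0.2527i)), H gives ((a + b)/√2, (a − b)/√2) = ((-0.8654 - 0.1787i), (-0.4327 + 0.1787i)).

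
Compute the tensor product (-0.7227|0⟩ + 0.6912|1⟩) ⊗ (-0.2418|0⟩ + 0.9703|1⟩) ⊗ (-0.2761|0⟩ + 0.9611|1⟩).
-0.04825|000⟩ + 0.168|001⟩ + 0.1936|010⟩ - 0.674|011⟩ + 0.04615|100⟩ - 0.1606|101⟩ - 0.1852|110⟩ + 0.6446|111⟩

amp(|b₁b₂…⟩) = product of the factor amplitudes for bits b₁, b₂, …; only kets whose every factor amplitude is nonzero survive.
|000⟩: (-0.7227)(-0.2418)(-0.2761) = -0.04825
|001⟩: (-0.7227)(-0.2418)(0.9611) = 0.168
|010⟩: (-0.7227)(0.9703)(-0.2761) = 0.1936
|011⟩: (-0.7227)(0.9703)(0.9611) = -0.674
|100⟩: (0.6912)(-0.2418)(-0.2761) = 0.04615
|101⟩: (0.6912)(-0.2418)(0.9611) = -0.1606
|110⟩: (0.6912)(0.9703)(-0.2761) = -0.1852
|111⟩: (0.6912)(0.9703)(0.9611) = 0.6446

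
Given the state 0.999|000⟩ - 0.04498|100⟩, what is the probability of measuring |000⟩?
0.998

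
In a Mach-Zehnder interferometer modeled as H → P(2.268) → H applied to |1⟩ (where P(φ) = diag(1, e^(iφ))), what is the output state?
(0.821 - 0.3833i)|0⟩ + (0.179 + 0.3833i)|1⟩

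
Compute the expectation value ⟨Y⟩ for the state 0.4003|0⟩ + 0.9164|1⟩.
0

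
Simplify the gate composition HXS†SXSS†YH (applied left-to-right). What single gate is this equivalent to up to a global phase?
Y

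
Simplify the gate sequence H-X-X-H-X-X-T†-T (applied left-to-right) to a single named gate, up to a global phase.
I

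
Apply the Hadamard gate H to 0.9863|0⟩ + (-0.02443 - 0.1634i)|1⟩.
(0.6801 - 0.1155i)|0⟩ + (0.7147 + 0.1155i)|1⟩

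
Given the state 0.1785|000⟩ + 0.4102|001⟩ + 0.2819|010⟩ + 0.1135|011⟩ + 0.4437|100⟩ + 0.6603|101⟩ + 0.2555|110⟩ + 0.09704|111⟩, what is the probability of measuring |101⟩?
0.436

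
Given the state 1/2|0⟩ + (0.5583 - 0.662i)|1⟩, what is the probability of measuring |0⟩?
1/4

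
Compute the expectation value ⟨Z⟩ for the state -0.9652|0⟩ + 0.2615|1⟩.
0.8632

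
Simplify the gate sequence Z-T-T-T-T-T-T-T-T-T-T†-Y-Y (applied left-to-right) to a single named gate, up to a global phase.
Z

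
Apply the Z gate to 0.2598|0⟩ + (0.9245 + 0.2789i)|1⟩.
0.2598|0⟩ + (-0.9245 - 0.2789i)|1⟩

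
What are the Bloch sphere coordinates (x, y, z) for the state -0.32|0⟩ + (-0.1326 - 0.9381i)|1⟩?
(0.08486, 0.6004, -0.7952)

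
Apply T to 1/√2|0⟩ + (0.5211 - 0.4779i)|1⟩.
1/√2|0⟩ + (0.7064 + 0.03055i)|1⟩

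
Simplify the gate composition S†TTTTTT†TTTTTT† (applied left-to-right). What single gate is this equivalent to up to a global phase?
S†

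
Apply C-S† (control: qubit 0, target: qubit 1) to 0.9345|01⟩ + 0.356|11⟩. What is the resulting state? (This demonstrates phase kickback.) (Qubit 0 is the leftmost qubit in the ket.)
0.9345|01⟩ - 0.356i|11⟩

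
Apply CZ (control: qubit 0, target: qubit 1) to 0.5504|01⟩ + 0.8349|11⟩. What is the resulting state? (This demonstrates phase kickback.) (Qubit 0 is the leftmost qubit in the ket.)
0.5504|01⟩ - 0.8349|11⟩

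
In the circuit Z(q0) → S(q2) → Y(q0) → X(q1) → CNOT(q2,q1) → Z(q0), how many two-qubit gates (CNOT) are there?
1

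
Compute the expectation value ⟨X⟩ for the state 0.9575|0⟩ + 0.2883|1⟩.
0.5521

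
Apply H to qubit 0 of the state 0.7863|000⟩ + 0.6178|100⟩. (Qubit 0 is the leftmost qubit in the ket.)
0.9928|000⟩ + 0.1191|100⟩

H on qubit 0 mixes each pair of kets that differ only in qubit 0: amplitudes (a, b) of (|…0…⟩, |…1…⟩) become ((a + b)/√2, (a − b)/√2). Kets absent from the input have amplitude 0.
(|000⟩, |100⟩): (a, b) = (0.7863, 0.6178) → (0.9928, 0.1191)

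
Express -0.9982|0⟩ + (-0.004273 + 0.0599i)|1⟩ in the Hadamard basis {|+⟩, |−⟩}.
(-0.7089 + 0.04236i)|+⟩ + (-0.7028 - 0.04236i)|−⟩

With |ψ⟩ = α|0⟩ + β|1⟩, the Hadamard-basis coefficients are ⟨+|ψ⟩ = (α + β)/√2 and ⟨−|ψ⟩ = (α − β)/√2.
Here α = -0.9982, β = (-0.004273 + 0.0599i): (α + β)/√2 = (-0.7089 + 0.04236i), (α − β)/√2 = (-0.7028 - 0.04236i).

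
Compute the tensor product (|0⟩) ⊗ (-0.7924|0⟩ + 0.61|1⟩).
-0.7924|00⟩ + 0.61|01⟩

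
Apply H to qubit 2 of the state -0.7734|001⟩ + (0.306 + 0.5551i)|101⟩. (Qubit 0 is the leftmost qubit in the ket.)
-0.5469|000⟩ + 0.5469|001⟩ + (0.2164 + 0.3925i)|100⟩ + (-0.2164 - 0.3925i)|101⟩

H on qubit 2 mixes each pair of kets that differ only in qubit 2: amplitudes (a, b) of (|…0…⟩, |…1…⟩) become ((a + b)/√2, (a − b)/√2). Kets absent from the input have amplitude 0.
(|000⟩, |001⟩): (a, b) = (0, -0.7734) → (-0.5469, 0.5469)
(|100⟩, |101⟩): (a, b) = (0, (0.306 + 0.5551i)) → ((0.2164 + 0.3925i), (-0.2164 - 0.3925i))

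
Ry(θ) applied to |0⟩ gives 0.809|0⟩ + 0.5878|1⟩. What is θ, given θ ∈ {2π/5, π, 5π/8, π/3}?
2π/5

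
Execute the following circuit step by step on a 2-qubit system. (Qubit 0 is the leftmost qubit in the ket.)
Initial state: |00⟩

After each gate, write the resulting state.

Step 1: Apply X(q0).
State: |10⟩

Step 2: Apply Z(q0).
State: -|10⟩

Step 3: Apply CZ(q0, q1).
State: -|10⟩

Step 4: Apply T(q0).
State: (-1/√2 - (1/√2)i)|10⟩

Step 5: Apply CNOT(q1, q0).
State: (-1/√2 - (1/√2)i)|10⟩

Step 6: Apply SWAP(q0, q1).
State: (-1/√2 - (1/√2)i)|01⟩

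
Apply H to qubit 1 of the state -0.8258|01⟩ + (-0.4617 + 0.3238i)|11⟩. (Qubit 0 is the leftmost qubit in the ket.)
-0.5839|00⟩ + 0.5839|01⟩ + (-0.3265 + 0.229i)|10⟩ + (0.3265 - 0.229i)|11⟩

H on qubit 1 mixes each pair of kets that differ only in qubit 1: amplitudes (a, b) of (|…0…⟩, |…1…⟩) become ((a + b)/√2, (a − b)/√2). Kets absent from the input have amplitude 0.
(|00⟩, |01⟩): (a, b) = (0, -0.8258) → (-0.5839, 0.5839)
(|10⟩, |11⟩): (a, b) = (0, (-0.4617 + 0.3238i)) → ((-0.3265 + 0.229i), (0.3265 - 0.229i))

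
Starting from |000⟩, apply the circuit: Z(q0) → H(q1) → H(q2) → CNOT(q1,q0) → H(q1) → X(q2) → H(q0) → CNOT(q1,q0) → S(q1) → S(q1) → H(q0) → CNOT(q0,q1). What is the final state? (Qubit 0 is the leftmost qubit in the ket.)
1/√8|000⟩ + 1/√8|001⟩ - 1/√8|010⟩ - 1/√8|011⟩ - 1/√8|100⟩ - 1/√8|101⟩ + 1/√8|110⟩ + 1/√8|111⟩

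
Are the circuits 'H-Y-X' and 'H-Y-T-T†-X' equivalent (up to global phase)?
Yes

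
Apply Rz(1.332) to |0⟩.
(0.7863 - 0.6178i)|0⟩

Rz(1.332) = [[e^(−iθ/2), 0], [0, e^(iθ/2)]] with e^(±iθ/2) = cos(θ/2) ± i·sin(θ/2); θ = 1.332, cos(θ/2) ≈ 0.786299, sin(θ/2) ≈ 0.617846.
With a = amp(|0⟩) = 1 and b = amp(|1⟩) = 0:
new amp(|0⟩) = (0.786299 - 0.617846i)·a = (0.7863 - 0.6178i)
new amp(|1⟩) = (0.786299 + 0.617846i)·b = 0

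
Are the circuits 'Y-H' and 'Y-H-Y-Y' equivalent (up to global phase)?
Yes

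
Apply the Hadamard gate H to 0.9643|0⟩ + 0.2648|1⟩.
0.8691|0⟩ + 0.4946|1⟩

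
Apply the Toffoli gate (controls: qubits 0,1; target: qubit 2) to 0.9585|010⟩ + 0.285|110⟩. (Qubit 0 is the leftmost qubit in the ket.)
0.9585|010⟩ + 0.285|111⟩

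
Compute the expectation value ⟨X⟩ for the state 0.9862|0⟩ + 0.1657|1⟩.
0.3268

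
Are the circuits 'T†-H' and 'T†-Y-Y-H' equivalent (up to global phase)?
Yes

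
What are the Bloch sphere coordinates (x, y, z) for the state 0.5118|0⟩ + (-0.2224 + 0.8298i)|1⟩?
(-0.2276, 0.8494, -0.4761)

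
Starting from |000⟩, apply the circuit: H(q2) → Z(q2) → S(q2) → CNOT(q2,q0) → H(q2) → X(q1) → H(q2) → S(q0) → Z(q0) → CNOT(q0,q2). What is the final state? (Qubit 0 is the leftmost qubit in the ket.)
1/√2|010⟩ - 1/√2|110⟩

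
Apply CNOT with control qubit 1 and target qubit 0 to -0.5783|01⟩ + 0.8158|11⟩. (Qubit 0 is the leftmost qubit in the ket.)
0.8158|01⟩ - 0.5783|11⟩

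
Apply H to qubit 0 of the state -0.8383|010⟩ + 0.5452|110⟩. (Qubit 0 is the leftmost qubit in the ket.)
-0.2073|010⟩ - 0.9783|110⟩

H on qubit 0 mixes each pair of kets that differ only in qubit 0: amplitudes (a, b) of (|…0…⟩, |…1…⟩) become ((a + b)/√2, (a − b)/√2). Kets absent from the input have amplitude 0.
(|010⟩, |110⟩): (a, b) = (-0.8383, 0.5452) → (-0.2073, -0.9783)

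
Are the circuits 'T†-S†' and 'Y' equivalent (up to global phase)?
No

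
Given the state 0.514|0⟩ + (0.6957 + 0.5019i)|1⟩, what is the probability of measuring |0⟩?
0.2642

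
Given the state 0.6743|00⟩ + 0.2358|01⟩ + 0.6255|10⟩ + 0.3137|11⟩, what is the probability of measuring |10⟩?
0.3913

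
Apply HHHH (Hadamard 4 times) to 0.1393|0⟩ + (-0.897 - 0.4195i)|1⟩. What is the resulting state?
0.1393|0⟩ + (-0.897 - 0.4195i)|1⟩

H² = I, so an even number of Hadamards cancels: H^4 = I and the state is unchanged.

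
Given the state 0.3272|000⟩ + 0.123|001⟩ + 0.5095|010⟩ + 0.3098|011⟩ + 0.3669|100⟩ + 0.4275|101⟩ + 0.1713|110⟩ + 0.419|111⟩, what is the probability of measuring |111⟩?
0.1756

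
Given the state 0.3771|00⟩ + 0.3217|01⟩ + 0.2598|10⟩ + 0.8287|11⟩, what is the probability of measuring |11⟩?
0.6867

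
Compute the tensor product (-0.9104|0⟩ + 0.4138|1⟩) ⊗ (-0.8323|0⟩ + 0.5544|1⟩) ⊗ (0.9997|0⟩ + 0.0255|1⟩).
0.7575|000⟩ + 0.01932|001⟩ - 0.5046|010⟩ - 0.01287|011⟩ - 0.3443|100⟩ - 0.008782|101⟩ + 0.2293|110⟩ + 0.00585|111⟩

amp(|b₁b₂…⟩) = product of the factor amplitudes for bits b₁, b₂, …; only kets whose every factor amplitude is nonzero survive.
|000⟩: (-0.9104)(-0.8323)(0.9997) = 0.7575
|001⟩: (-0.9104)(-0.8323)(0.0255) = 0.01932
|010⟩: (-0.9104)(0.5544)(0.9997) = -0.5046
|011⟩: (-0.9104)(0.5544)(0.0255) = -0.01287
|100⟩: (0.4138)(-0.8323)(0.9997) = -0.3443
|101⟩: (0.4138)(-0.8323)(0.0255) = -0.008782
|110⟩: (0.4138)(0.5544)(0.9997) = 0.2293
|111⟩: (0.4138)(0.5544)(0.0255) = 0.00585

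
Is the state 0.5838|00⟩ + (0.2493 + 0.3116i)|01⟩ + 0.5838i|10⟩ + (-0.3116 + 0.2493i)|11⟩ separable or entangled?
Separable

Writing the state as a|00⟩ + b|01⟩ + c|10⟩ + d|11⟩, it is a product state iff ad − bc = 0.
Here (a, b, c, d) = (0.5838, (0.2493 + 0.3116i), 0.5838i, (-0.3116 + 0.2493i)): ad − bc = (0.5838)(-0.3116 + 0.2493i) − (0.2493 + 0.3116i)(0.5838i) = 0, so the state is separable.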